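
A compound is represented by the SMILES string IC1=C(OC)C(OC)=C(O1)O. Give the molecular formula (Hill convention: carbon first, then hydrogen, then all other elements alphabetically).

Walk through each heavy atom and fill implicit hydrogens from standard valence (C 4, N 3, O 2, S 2, halogen 1):
  atom 1: I (halogen, monovalent) → 0 H
  atom 2: C, bond orders sum to 4 (valence 4) → 0 H
  atom 3: C, bond orders sum to 4 (valence 4) → 0 H
  atom 4: O, bond orders sum to 2 (valence 2) → 0 H
  atom 5: C, bond orders sum to 1 (valence 4) → 3 H
  atom 6: C, bond orders sum to 4 (valence 4) → 0 H
  atom 7: O, bond orders sum to 2 (valence 2) → 0 H
  atom 8: C, bond orders sum to 1 (valence 4) → 3 H
  atom 9: C, bond orders sum to 4 (valence 4) → 0 H
  atom 10: O, bond orders sum to 2 (valence 2) → 0 H
  atom 11: O, bond orders sum to 1 (valence 2) → 1 H
Totals → C:6, H:7, I:1, O:4.
In Hill order: C6H7IO4.

C6H7IO4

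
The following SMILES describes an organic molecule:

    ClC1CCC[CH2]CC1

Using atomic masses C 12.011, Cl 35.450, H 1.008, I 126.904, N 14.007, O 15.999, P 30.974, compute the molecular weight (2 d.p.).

First, the molecular formula is C7H13Cl (counting implicit H from valence).
  C: 7 × 12.011 = 84.077
  Cl: 1 × 35.450 = 35.450
  H: 13 × 1.008 = 13.104
Sum: 7×12.011 + 1×35.450 + 13×1.008 = 132.631 → 132.63 g/mol.

132.63 g/mol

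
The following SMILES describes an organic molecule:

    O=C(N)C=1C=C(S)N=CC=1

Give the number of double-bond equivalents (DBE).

5

Degree of unsaturation = (number of rings) + (number of π bonds).
Ring closures in the SMILES: 1.
π bonds: 4 double bonds (each 1 DoU) → 4 DoU from unsaturation.
Total DoU = 1 + 4 = 5.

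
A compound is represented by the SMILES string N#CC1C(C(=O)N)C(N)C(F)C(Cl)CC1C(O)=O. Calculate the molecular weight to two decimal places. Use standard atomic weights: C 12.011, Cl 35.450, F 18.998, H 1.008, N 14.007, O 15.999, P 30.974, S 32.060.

First, the molecular formula is C10H13ClFN3O3 (counting implicit H from valence).
  C: 10 × 12.011 = 120.110
  Cl: 1 × 35.450 = 35.450
  F: 1 × 18.998 = 18.998
  H: 13 × 1.008 = 13.104
  N: 3 × 14.007 = 42.021
  O: 3 × 15.999 = 47.997
Sum: 10×12.011 + 1×35.450 + 1×18.998 + 13×1.008 + 3×14.007 + 3×15.999 = 277.680 → 277.68 g/mol.

277.68 g/mol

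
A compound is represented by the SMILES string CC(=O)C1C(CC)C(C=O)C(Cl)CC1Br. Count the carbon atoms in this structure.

11

Count every carbon token in the SMILES (each C, including those in ring-closure positions and inside branches).
Carbon count: 11.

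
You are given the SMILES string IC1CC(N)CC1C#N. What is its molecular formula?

Walk through each heavy atom and fill implicit hydrogens from standard valence (C 4, N 3, O 2, S 2, halogen 1):
  atom 1: I (halogen, monovalent) → 0 H
  atom 2: C, bond orders sum to 3 (valence 4) → 1 H
  atom 3: C, bond orders sum to 2 (valence 4) → 2 H
  atom 4: C, bond orders sum to 3 (valence 4) → 1 H
  atom 5: N, bond orders sum to 1 (valence 3) → 2 H
  atom 6: C, bond orders sum to 2 (valence 4) → 2 H
  atom 7: C, bond orders sum to 3 (valence 4) → 1 H
  atom 8: C, bond orders sum to 4 (valence 4) → 0 H
  atom 9: N, bond orders sum to 3 (valence 3) → 0 H
Totals → C:6, H:9, I:1, N:2.

C6H9IN2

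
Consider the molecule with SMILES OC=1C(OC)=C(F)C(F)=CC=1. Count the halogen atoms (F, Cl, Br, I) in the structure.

Halogen atoms appear at heavy-atom positions 7, 9 (2×F).
Other groups present: 1 ether, 1 hydroxyl.
Halogen count: 2.

2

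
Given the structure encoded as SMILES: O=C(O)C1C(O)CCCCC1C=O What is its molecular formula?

Walk through each heavy atom and fill implicit hydrogens from standard valence (C 4, N 3, O 2, S 2, halogen 1):
  atom 1: O, bond orders sum to 2 (valence 2) → 0 H
  atom 2: C, bond orders sum to 4 (valence 4) → 0 H
  atom 3: O, bond orders sum to 1 (valence 2) → 1 H
  atom 4: C, bond orders sum to 3 (valence 4) → 1 H
  atom 5: C, bond orders sum to 3 (valence 4) → 1 H
  atom 6: O, bond orders sum to 1 (valence 2) → 1 H
  atom 7: C, bond orders sum to 2 (valence 4) → 2 H
  atom 8: C, bond orders sum to 2 (valence 4) → 2 H
  atom 9: C, bond orders sum to 2 (valence 4) → 2 H
  atom 10: C, bond orders sum to 2 (valence 4) → 2 H
  atom 11: C, bond orders sum to 3 (valence 4) → 1 H
  atom 12: C, bond orders sum to 3 (valence 4) → 1 H
  atom 13: O, bond orders sum to 2 (valence 2) → 0 H
Totals → C:9, H:14, O:4.
In Hill order: C9H14O4.

C9H14O4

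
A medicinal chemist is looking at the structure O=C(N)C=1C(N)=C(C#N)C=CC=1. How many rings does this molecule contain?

1

In SMILES, each pair of matching ring-closure digits denotes one ring-closing bond; the number of such bonds equals the number of independent rings.
Ring-closure bonds here: 1.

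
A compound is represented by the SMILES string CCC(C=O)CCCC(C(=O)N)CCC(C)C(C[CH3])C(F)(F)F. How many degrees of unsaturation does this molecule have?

Molecular formula: C17H30F3NO2.
DoU = (2C + 2 + N − H − X) / 2, where X is the halogen count and O/S are ignored.
    = (2·17 + 2 + 1 − 30 − 3) / 2 = 4 / 2 = 2.

2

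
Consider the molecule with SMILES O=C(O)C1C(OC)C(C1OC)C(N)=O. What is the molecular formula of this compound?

Walk through each heavy atom and fill implicit hydrogens from standard valence (C 4, N 3, O 2, S 2, halogen 1):
  atom 1: O, bond orders sum to 2 (valence 2) → 0 H
  atom 2: C, bond orders sum to 4 (valence 4) → 0 H
  atom 3: O, bond orders sum to 1 (valence 2) → 1 H
  atom 4: C, bond orders sum to 3 (valence 4) → 1 H
  atom 5: C, bond orders sum to 3 (valence 4) → 1 H
  atom 6: O, bond orders sum to 2 (valence 2) → 0 H
  atom 7: C, bond orders sum to 1 (valence 4) → 3 H
  atom 8: C, bond orders sum to 3 (valence 4) → 1 H
  atom 9: C, bond orders sum to 3 (valence 4) → 1 H
  atom 10: O, bond orders sum to 2 (valence 2) → 0 H
  atom 11: C, bond orders sum to 1 (valence 4) → 3 H
  atom 12: C, bond orders sum to 4 (valence 4) → 0 H
  atom 13: N, bond orders sum to 1 (valence 3) → 2 H
  atom 14: O, bond orders sum to 2 (valence 2) → 0 H
Totals → C:8, H:13, N:1, O:5.
In Hill order: C8H13NO5.

C8H13NO5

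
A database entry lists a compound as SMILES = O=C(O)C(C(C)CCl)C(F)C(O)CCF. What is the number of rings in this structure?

In SMILES, each pair of matching ring-closure digits denotes one ring-closing bond; the number of such bonds equals the number of independent rings.
Ring-closure bonds here: 0.

0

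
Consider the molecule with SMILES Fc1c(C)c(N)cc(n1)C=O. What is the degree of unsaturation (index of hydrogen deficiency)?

Molecular formula: C7H7FN2O.
DoU = (2C + 2 + N − H − X) / 2, where X is the halogen count and O/S are ignored.
    = (2·7 + 2 + 2 − 7 − 1) / 2 = 10 / 2 = 5.

5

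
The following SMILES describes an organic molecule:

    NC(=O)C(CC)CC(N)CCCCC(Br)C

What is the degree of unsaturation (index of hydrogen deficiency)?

Molecular formula: C12H25BrN2O.
DoU = (2C + 2 + N − H − X) / 2, where X is the halogen count and O/S are ignored.
    = (2·12 + 2 + 2 − 25 − 1) / 2 = 2 / 2 = 1.

1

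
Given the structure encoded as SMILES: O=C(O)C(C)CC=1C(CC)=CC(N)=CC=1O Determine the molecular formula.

Walk through each heavy atom and fill implicit hydrogens from standard valence (C 4, N 3, O 2, S 2, halogen 1):
  atom 1: O, bond orders sum to 2 (valence 2) → 0 H
  atom 2: C, bond orders sum to 4 (valence 4) → 0 H
  atom 3: O, bond orders sum to 1 (valence 2) → 1 H
  atom 4: C, bond orders sum to 3 (valence 4) → 1 H
  atom 5: C, bond orders sum to 1 (valence 4) → 3 H
  atom 6: C, bond orders sum to 2 (valence 4) → 2 H
  atom 7: C, bond orders sum to 4 (valence 4) → 0 H
  atom 8: C, bond orders sum to 4 (valence 4) → 0 H
  atom 9: C, bond orders sum to 2 (valence 4) → 2 H
  atom 10: C, bond orders sum to 1 (valence 4) → 3 H
  atom 11: C, bond orders sum to 3 (valence 4) → 1 H
  atom 12: C, bond orders sum to 4 (valence 4) → 0 H
  atom 13: N, bond orders sum to 1 (valence 3) → 2 H
  atom 14: C, bond orders sum to 3 (valence 4) → 1 H
  atom 15: C, bond orders sum to 4 (valence 4) → 0 H
  atom 16: O, bond orders sum to 1 (valence 2) → 1 H
Totals → C:12, H:17, N:1, O:3.

C12H17NO3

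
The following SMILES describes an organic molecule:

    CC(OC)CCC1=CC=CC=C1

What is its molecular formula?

Walk through each heavy atom and fill implicit hydrogens from standard valence (C 4, N 3, O 2, S 2, halogen 1):
  atom 1: C, bond orders sum to 1 (valence 4) → 3 H
  atom 2: C, bond orders sum to 3 (valence 4) → 1 H
  atom 3: O, bond orders sum to 2 (valence 2) → 0 H
  atom 4: C, bond orders sum to 1 (valence 4) → 3 H
  atom 5: C, bond orders sum to 2 (valence 4) → 2 H
  atom 6: C, bond orders sum to 2 (valence 4) → 2 H
  atom 7: C, bond orders sum to 4 (valence 4) → 0 H
  atom 8: C, bond orders sum to 3 (valence 4) → 1 H
  atom 9: C, bond orders sum to 3 (valence 4) → 1 H
  atom 10: C, bond orders sum to 3 (valence 4) → 1 H
  atom 11: C, bond orders sum to 3 (valence 4) → 1 H
  atom 12: C, bond orders sum to 3 (valence 4) → 1 H
Totals → C:11, H:16, O:1.
In Hill order: C11H16O.

C11H16O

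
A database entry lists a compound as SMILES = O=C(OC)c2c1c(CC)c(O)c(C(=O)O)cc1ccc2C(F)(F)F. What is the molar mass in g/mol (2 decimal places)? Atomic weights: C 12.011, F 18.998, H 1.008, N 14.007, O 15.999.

342.27 g/mol

First, the molecular formula is C16H13F3O5 (counting implicit H from valence).
  C: 16 × 12.011 = 192.176
  F: 3 × 18.998 = 56.994
  H: 13 × 1.008 = 13.104
  O: 5 × 15.999 = 79.995
Sum: 16×12.011 + 3×18.998 + 13×1.008 + 5×15.999 = 342.269 → 342.27 g/mol.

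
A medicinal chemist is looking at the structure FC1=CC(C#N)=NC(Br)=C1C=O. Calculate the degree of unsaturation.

Molecular formula: C7H2BrFN2O.
DoU = (2C + 2 + N − H − X) / 2, where X is the halogen count and O/S are ignored.
    = (2·7 + 2 + 2 − 2 − 2) / 2 = 14 / 2 = 7.

7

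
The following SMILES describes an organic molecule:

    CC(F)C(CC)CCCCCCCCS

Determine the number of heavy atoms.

15

Every atom symbol written in the SMILES (organic subset) is one heavy atom; implicit H are not written.
Heavy atoms by element → C:13, F:1, S:1.
Total: 15.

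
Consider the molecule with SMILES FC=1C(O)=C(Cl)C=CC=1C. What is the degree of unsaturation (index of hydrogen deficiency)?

4

Molecular formula: C7H6ClFO.
DoU = (2C + 2 + N − H − X) / 2, where X is the halogen count and O/S are ignored.
    = (2·7 + 2 + 0 − 6 − 2) / 2 = 8 / 2 = 4.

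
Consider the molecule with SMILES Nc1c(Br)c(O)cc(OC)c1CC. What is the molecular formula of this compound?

Walk through each heavy atom and fill implicit hydrogens from standard valence (C 4, N 3, O 2, S 2, halogen 1); for lowercase aromatic atoms, an aromatic c carries 1 H when it has two neighbours and 0 H with three, and aromatic n carries 0 H:
  atom 1: N, bond orders sum to 1 (valence 3) → 2 H
  atom 2: aromatic c, 3 neighbours → 0 H
  atom 3: aromatic c, 3 neighbours → 0 H
  atom 4: Br (halogen, monovalent) → 0 H
  atom 5: aromatic c, 3 neighbours → 0 H
  atom 6: O, bond orders sum to 1 (valence 2) → 1 H
  atom 7: aromatic c, 2 neighbours → 1 H
  atom 8: aromatic c, 3 neighbours → 0 H
  atom 9: O, bond orders sum to 2 (valence 2) → 0 H
  atom 10: C, bond orders sum to 1 (valence 4) → 3 H
  atom 11: aromatic c, 3 neighbours → 0 H
  atom 12: C, bond orders sum to 2 (valence 4) → 2 H
  atom 13: C, bond orders sum to 1 (valence 4) → 3 H
Totals → C:9, H:12, Br:1, N:1, O:2.

C9H12BrNO2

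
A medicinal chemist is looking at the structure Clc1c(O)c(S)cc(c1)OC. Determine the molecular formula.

C7H7ClO2S

Walk through each heavy atom and fill implicit hydrogens from standard valence (C 4, N 3, O 2, S 2, halogen 1); for lowercase aromatic atoms, an aromatic c carries 1 H when it has two neighbours and 0 H with three, and aromatic n carries 0 H:
  atom 1: Cl (halogen, monovalent) → 0 H
  atom 2: aromatic c, 3 neighbours → 0 H
  atom 3: aromatic c, 3 neighbours → 0 H
  atom 4: O, bond orders sum to 1 (valence 2) → 1 H
  atom 5: aromatic c, 3 neighbours → 0 H
  atom 6: S, bond orders sum to 1 (valence 2) → 1 H
  atom 7: aromatic c, 2 neighbours → 1 H
  atom 8: aromatic c, 3 neighbours → 0 H
  atom 9: aromatic c, 2 neighbours → 1 H
  atom 10: O, bond orders sum to 2 (valence 2) → 0 H
  atom 11: C, bond orders sum to 1 (valence 4) → 3 H
Totals → C:7, H:7, Cl:1, O:2, S:1.
In Hill order: C7H7ClO2S.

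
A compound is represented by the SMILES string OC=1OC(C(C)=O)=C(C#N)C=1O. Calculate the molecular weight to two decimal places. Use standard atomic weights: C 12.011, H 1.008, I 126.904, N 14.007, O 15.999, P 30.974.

First, the molecular formula is C7H5NO4 (counting implicit H from valence).
  C: 7 × 12.011 = 84.077
  H: 5 × 1.008 = 5.040
  N: 1 × 14.007 = 14.007
  O: 4 × 15.999 = 63.996
Sum: 7×12.011 + 5×1.008 + 1×14.007 + 4×15.999 = 167.120 → 167.12 g/mol.

167.12 g/mol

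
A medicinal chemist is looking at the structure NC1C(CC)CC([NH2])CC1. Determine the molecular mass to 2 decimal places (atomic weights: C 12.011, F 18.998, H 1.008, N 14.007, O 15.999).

First, the molecular formula is C8H18N2 (counting implicit H from valence).
  C: 8 × 12.011 = 96.088
  H: 18 × 1.008 = 18.144
  N: 2 × 14.007 = 28.014
Sum: 8×12.011 + 18×1.008 + 2×14.007 = 142.246 → 142.25 g/mol.

142.25 g/mol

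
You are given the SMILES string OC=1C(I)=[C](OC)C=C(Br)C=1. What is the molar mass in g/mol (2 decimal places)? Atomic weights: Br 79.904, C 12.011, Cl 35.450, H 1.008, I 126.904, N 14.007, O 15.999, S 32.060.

328.93 g/mol

First, the molecular formula is C7H6BrIO2 (counting implicit H from valence).
  Br: 1 × 79.904 = 79.904
  C: 7 × 12.011 = 84.077
  H: 6 × 1.008 = 6.048
  I: 1 × 126.904 = 126.904
  O: 2 × 15.999 = 31.998
Sum: 1×79.904 + 7×12.011 + 6×1.008 + 1×126.904 + 2×15.999 = 328.931 → 328.93 g/mol.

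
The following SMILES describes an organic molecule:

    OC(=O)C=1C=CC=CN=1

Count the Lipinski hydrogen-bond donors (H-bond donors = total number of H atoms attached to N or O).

1

Donors: find every N or O and count the H atoms it carries.
  atom 1 (O): bond orders sum to 1 → 1 H
  atom 3 (O): bond orders sum to 2 → 0 H
  atom 9 (N): bond orders sum to 3 → 0 H
Lipinski HBD = 1.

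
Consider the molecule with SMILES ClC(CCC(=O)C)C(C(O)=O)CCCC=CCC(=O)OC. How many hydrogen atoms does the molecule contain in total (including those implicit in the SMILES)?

23

Walk through each heavy atom and fill implicit hydrogens from standard valence (C 4, N 3, O 2, S 2, halogen 1):
  atom 1: Cl (halogen, monovalent) → 0 H
  atom 2: C, bond orders sum to 3 (valence 4) → 1 H
  atom 3: C, bond orders sum to 2 (valence 4) → 2 H
  atom 4: C, bond orders sum to 2 (valence 4) → 2 H
  atom 5: C, bond orders sum to 4 (valence 4) → 0 H
  atom 6: O, bond orders sum to 2 (valence 2) → 0 H
  atom 7: C, bond orders sum to 1 (valence 4) → 3 H
  atom 8: C, bond orders sum to 3 (valence 4) → 1 H
  atom 9: C, bond orders sum to 4 (valence 4) → 0 H
  atom 10: O, bond orders sum to 1 (valence 2) → 1 H
  atom 11: O, bond orders sum to 2 (valence 2) → 0 H
  atom 12: C, bond orders sum to 2 (valence 4) → 2 H
  atom 13: C, bond orders sum to 2 (valence 4) → 2 H
  atom 14: C, bond orders sum to 2 (valence 4) → 2 H
  atom 15: C, bond orders sum to 3 (valence 4) → 1 H
  atom 16: C, bond orders sum to 3 (valence 4) → 1 H
  atom 17: C, bond orders sum to 2 (valence 4) → 2 H
  atom 18: C, bond orders sum to 4 (valence 4) → 0 H
  atom 19: O, bond orders sum to 2 (valence 2) → 0 H
  atom 20: O, bond orders sum to 2 (valence 2) → 0 H
  atom 21: C, bond orders sum to 1 (valence 4) → 3 H
Total hydrogens: 23.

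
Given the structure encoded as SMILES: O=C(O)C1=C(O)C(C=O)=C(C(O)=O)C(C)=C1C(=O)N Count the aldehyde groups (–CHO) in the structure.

The aldehyde motif appears at heavy-atom position 8 in the SMILES.
Other groups present: 1 amide, 2 carboxylic acid, 1 hydroxyl.
Aldehyde count: 1.

1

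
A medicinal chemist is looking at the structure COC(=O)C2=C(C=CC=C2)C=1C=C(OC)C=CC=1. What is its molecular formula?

C15H14O3

Walk through each heavy atom and fill implicit hydrogens from standard valence (C 4, N 3, O 2, S 2, halogen 1):
  atom 1: C, bond orders sum to 1 (valence 4) → 3 H
  atom 2: O, bond orders sum to 2 (valence 2) → 0 H
  atom 3: C, bond orders sum to 4 (valence 4) → 0 H
  atom 4: O, bond orders sum to 2 (valence 2) → 0 H
  atom 5: C, bond orders sum to 4 (valence 4) → 0 H
  atom 6: C, bond orders sum to 4 (valence 4) → 0 H
  atom 7: C, bond orders sum to 3 (valence 4) → 1 H
  atom 8: C, bond orders sum to 3 (valence 4) → 1 H
  atom 9: C, bond orders sum to 3 (valence 4) → 1 H
  atom 10: C, bond orders sum to 3 (valence 4) → 1 H
  atom 11: C, bond orders sum to 4 (valence 4) → 0 H
  atom 12: C, bond orders sum to 3 (valence 4) → 1 H
  atom 13: C, bond orders sum to 4 (valence 4) → 0 H
  atom 14: O, bond orders sum to 2 (valence 2) → 0 H
  atom 15: C, bond orders sum to 1 (valence 4) → 3 H
  atom 16: C, bond orders sum to 3 (valence 4) → 1 H
  atom 17: C, bond orders sum to 3 (valence 4) → 1 H
  atom 18: C, bond orders sum to 3 (valence 4) → 1 H
Totals → C:15, H:14, O:3.
In Hill order: C15H14O3.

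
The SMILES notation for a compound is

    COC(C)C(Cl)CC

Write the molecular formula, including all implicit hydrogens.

Walk through each heavy atom and fill implicit hydrogens from standard valence (C 4, N 3, O 2, S 2, halogen 1):
  atom 1: C, bond orders sum to 1 (valence 4) → 3 H
  atom 2: O, bond orders sum to 2 (valence 2) → 0 H
  atom 3: C, bond orders sum to 3 (valence 4) → 1 H
  atom 4: C, bond orders sum to 1 (valence 4) → 3 H
  atom 5: C, bond orders sum to 3 (valence 4) → 1 H
  atom 6: Cl (halogen, monovalent) → 0 H
  atom 7: C, bond orders sum to 2 (valence 4) → 2 H
  atom 8: C, bond orders sum to 1 (valence 4) → 3 H
Totals → C:6, H:13, Cl:1, O:1.
In Hill order: C6H13ClO.

C6H13ClO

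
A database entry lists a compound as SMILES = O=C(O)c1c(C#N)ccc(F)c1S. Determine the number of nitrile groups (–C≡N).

1

The nitrile motif appears at heavy-atom position 6 in the SMILES.
Other groups present: 1 carboxylic acid, 1 thiol.
Nitrile count: 1.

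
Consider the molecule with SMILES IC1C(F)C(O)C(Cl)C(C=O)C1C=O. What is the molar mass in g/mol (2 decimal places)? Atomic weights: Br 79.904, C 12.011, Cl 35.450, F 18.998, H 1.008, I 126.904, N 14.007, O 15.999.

334.51 g/mol

First, the molecular formula is C8H9ClFIO3 (counting implicit H from valence).
  C: 8 × 12.011 = 96.088
  Cl: 1 × 35.450 = 35.450
  F: 1 × 18.998 = 18.998
  H: 9 × 1.008 = 9.072
  I: 1 × 126.904 = 126.904
  O: 3 × 15.999 = 47.997
Sum: 8×12.011 + 1×35.450 + 1×18.998 + 9×1.008 + 1×126.904 + 3×15.999 = 334.509 → 334.51 g/mol.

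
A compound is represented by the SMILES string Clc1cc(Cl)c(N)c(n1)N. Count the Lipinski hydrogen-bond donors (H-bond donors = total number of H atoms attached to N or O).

4

Donors: find every N or O and count the H atoms it carries.
  atom 7 (N): bond orders sum to 1 → 2 H
  atom 9 (N): bond orders sum to 3 → 0 H
  atom 10 (N): bond orders sum to 1 → 2 H
Lipinski HBD = 4.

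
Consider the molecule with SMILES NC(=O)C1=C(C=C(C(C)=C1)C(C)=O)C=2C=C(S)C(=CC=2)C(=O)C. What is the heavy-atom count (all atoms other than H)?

Every atom symbol written in the SMILES (organic subset) is one heavy atom; implicit H are not written.
Heavy atoms by element → C:18, N:1, O:3, S:1.
Total: 23.

23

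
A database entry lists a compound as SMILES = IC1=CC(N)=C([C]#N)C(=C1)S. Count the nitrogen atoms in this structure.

2

Scan the SMILES for N atoms (remember two-letter symbols like Cl and Br are single atoms).
Nitrogen count: 2.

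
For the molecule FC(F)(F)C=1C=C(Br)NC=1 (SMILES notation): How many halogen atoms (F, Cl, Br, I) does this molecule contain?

Halogen atoms appear at heavy-atom positions 1, 3, 4, 8 (1×Br, 3×F).
Halogen count: 4.

4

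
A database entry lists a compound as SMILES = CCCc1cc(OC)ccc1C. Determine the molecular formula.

Walk through each heavy atom and fill implicit hydrogens from standard valence (C 4, N 3, O 2, S 2, halogen 1); for lowercase aromatic atoms, an aromatic c carries 1 H when it has two neighbours and 0 H with three, and aromatic n carries 0 H:
  atom 1: C, bond orders sum to 1 (valence 4) → 3 H
  atom 2: C, bond orders sum to 2 (valence 4) → 2 H
  atom 3: C, bond orders sum to 2 (valence 4) → 2 H
  atom 4: aromatic c, 3 neighbours → 0 H
  atom 5: aromatic c, 2 neighbours → 1 H
  atom 6: aromatic c, 3 neighbours → 0 H
  atom 7: O, bond orders sum to 2 (valence 2) → 0 H
  atom 8: C, bond orders sum to 1 (valence 4) → 3 H
  atom 9: aromatic c, 2 neighbours → 1 H
  atom 10: aromatic c, 2 neighbours → 1 H
  atom 11: aromatic c, 3 neighbours → 0 H
  atom 12: C, bond orders sum to 1 (valence 4) → 3 H
Totals → C:11, H:16, O:1.

C11H16O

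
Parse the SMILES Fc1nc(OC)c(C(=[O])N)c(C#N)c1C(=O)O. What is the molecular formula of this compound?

C9H6FN3O4

Walk through each heavy atom and fill implicit hydrogens from standard valence (C 4, N 3, O 2, S 2, halogen 1); for lowercase aromatic atoms, an aromatic c carries 1 H when it has two neighbours and 0 H with three, and aromatic n carries 0 H:
  atom 1: F (halogen, monovalent) → 0 H
  atom 2: aromatic c, 3 neighbours → 0 H
  atom 3: aromatic n, 2 neighbours → 0 H
  atom 4: aromatic c, 3 neighbours → 0 H
  atom 5: O, bond orders sum to 2 (valence 2) → 0 H
  atom 6: C, bond orders sum to 1 (valence 4) → 3 H
  atom 7: aromatic c, 3 neighbours → 0 H
  atom 8: C, bond orders sum to 4 (valence 4) → 0 H
  atom 9: O with explicit H count 0
  atom 10: N, bond orders sum to 1 (valence 3) → 2 H
  atom 11: aromatic c, 3 neighbours → 0 H
  atom 12: C, bond orders sum to 4 (valence 4) → 0 H
  atom 13: N, bond orders sum to 3 (valence 3) → 0 H
  atom 14: aromatic c, 3 neighbours → 0 H
  atom 15: C, bond orders sum to 4 (valence 4) → 0 H
  atom 16: O, bond orders sum to 2 (valence 2) → 0 H
  atom 17: O, bond orders sum to 1 (valence 2) → 1 H
Totals → C:9, H:6, F:1, N:3, O:4.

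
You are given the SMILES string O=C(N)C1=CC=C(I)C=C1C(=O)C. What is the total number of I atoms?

Scan the SMILES for I atoms (remember two-letter symbols like Cl and Br are single atoms).
Iodine count: 1.

1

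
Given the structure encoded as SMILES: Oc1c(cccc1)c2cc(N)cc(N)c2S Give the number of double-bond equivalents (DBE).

8

Molecular formula: C12H12N2OS.
DoU = (2C + 2 + N − H − X) / 2, where X is the halogen count and O/S are ignored.
    = (2·12 + 2 + 2 − 12 − 0) / 2 = 16 / 2 = 8.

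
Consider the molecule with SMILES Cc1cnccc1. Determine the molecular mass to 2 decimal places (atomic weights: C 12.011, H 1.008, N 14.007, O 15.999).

93.13 g/mol

First, the molecular formula is C6H7N (counting implicit H from valence).
  C: 6 × 12.011 = 72.066
  H: 7 × 1.008 = 7.056
  N: 1 × 14.007 = 14.007
Sum: 6×12.011 + 7×1.008 + 1×14.007 = 93.129 → 93.13 g/mol.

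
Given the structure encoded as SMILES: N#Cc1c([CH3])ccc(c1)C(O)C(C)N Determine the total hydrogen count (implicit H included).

14

Walk through each heavy atom and fill implicit hydrogens from standard valence (C 4, N 3, O 2, S 2, halogen 1); for lowercase aromatic atoms, an aromatic c carries 1 H when it has two neighbours and 0 H with three, and aromatic n carries 0 H:
  atom 1: N, bond orders sum to 3 (valence 3) → 0 H
  atom 2: C, bond orders sum to 4 (valence 4) → 0 H
  atom 3: aromatic c, 3 neighbours → 0 H
  atom 4: aromatic c, 3 neighbours → 0 H
  atom 5: C with explicit H count 3
  atom 6: aromatic c, 2 neighbours → 1 H
  atom 7: aromatic c, 2 neighbours → 1 H
  atom 8: aromatic c, 3 neighbours → 0 H
  atom 9: aromatic c, 2 neighbours → 1 H
  atom 10: C, bond orders sum to 3 (valence 4) → 1 H
  atom 11: O, bond orders sum to 1 (valence 2) → 1 H
  atom 12: C, bond orders sum to 3 (valence 4) → 1 H
  atom 13: C, bond orders sum to 1 (valence 4) → 3 H
  atom 14: N, bond orders sum to 1 (valence 3) → 2 H
Total hydrogens: 14.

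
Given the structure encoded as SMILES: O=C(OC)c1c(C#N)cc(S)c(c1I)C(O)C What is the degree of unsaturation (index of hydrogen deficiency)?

Molecular formula: C11H10INO3S.
DoU = (2C + 2 + N − H − X) / 2, where X is the halogen count and O/S are ignored.
    = (2·11 + 2 + 1 − 10 − 1) / 2 = 14 / 2 = 7.

7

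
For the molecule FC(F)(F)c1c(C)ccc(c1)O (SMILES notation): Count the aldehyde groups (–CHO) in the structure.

Scan the SMILES for the aldehyde motif — none present.
Groups that are present: 1 hydroxyl.

0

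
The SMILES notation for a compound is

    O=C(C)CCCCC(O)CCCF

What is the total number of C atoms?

10

Count every carbon token in the SMILES (each C, including those in ring-closure positions and inside branches).
Carbon count: 10.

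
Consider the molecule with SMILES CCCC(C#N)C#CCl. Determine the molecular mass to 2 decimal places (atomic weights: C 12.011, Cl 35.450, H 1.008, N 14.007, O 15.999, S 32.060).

141.60 g/mol

First, the molecular formula is C7H8ClN (counting implicit H from valence).
  C: 7 × 12.011 = 84.077
  Cl: 1 × 35.450 = 35.450
  H: 8 × 1.008 = 8.064
  N: 1 × 14.007 = 14.007
Sum: 7×12.011 + 1×35.450 + 8×1.008 + 1×14.007 = 141.598 → 141.60 g/mol.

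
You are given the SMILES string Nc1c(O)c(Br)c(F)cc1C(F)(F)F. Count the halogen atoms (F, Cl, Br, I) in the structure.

Halogen atoms appear at heavy-atom positions 6, 8, 12, 13, 14 (1×Br, 4×F).
Other groups present: 1 hydroxyl, 1 primary amine.
Halogen count: 5.

5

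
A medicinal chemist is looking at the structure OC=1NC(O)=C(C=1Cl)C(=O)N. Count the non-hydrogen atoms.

11

Every atom symbol written in the SMILES (organic subset) is one heavy atom; implicit H are not written.
Heavy atoms by element → C:5, Cl:1, N:2, O:3.
Total: 11.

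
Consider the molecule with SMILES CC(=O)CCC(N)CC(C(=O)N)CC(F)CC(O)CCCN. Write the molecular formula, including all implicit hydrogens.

C15H30FN3O3

Walk through each heavy atom and fill implicit hydrogens from standard valence (C 4, N 3, O 2, S 2, halogen 1):
  atom 1: C, bond orders sum to 1 (valence 4) → 3 H
  atom 2: C, bond orders sum to 4 (valence 4) → 0 H
  atom 3: O, bond orders sum to 2 (valence 2) → 0 H
  atom 4: C, bond orders sum to 2 (valence 4) → 2 H
  atom 5: C, bond orders sum to 2 (valence 4) → 2 H
  atom 6: C, bond orders sum to 3 (valence 4) → 1 H
  atom 7: N, bond orders sum to 1 (valence 3) → 2 H
  atom 8: C, bond orders sum to 2 (valence 4) → 2 H
  atom 9: C, bond orders sum to 3 (valence 4) → 1 H
  atom 10: C, bond orders sum to 4 (valence 4) → 0 H
  atom 11: O, bond orders sum to 2 (valence 2) → 0 H
  atom 12: N, bond orders sum to 1 (valence 3) → 2 H
  atom 13: C, bond orders sum to 2 (valence 4) → 2 H
  atom 14: C, bond orders sum to 3 (valence 4) → 1 H
  atom 15: F (halogen, monovalent) → 0 H
  atom 16: C, bond orders sum to 2 (valence 4) → 2 H
  atom 17: C, bond orders sum to 3 (valence 4) → 1 H
  atom 18: O, bond orders sum to 1 (valence 2) → 1 H
  atom 19: C, bond orders sum to 2 (valence 4) → 2 H
  atom 20: C, bond orders sum to 2 (valence 4) → 2 H
  atom 21: C, bond orders sum to 2 (valence 4) → 2 H
  atom 22: N, bond orders sum to 1 (valence 3) → 2 H
Totals → C:15, H:30, F:1, N:3, O:3.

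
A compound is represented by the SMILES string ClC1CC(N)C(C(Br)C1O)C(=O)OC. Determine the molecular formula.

Walk through each heavy atom and fill implicit hydrogens from standard valence (C 4, N 3, O 2, S 2, halogen 1):
  atom 1: Cl (halogen, monovalent) → 0 H
  atom 2: C, bond orders sum to 3 (valence 4) → 1 H
  atom 3: C, bond orders sum to 2 (valence 4) → 2 H
  atom 4: C, bond orders sum to 3 (valence 4) → 1 H
  atom 5: N, bond orders sum to 1 (valence 3) → 2 H
  atom 6: C, bond orders sum to 3 (valence 4) → 1 H
  atom 7: C, bond orders sum to 3 (valence 4) → 1 H
  atom 8: Br (halogen, monovalent) → 0 H
  atom 9: C, bond orders sum to 3 (valence 4) → 1 H
  atom 10: O, bond orders sum to 1 (valence 2) → 1 H
  atom 11: C, bond orders sum to 4 (valence 4) → 0 H
  atom 12: O, bond orders sum to 2 (valence 2) → 0 H
  atom 13: O, bond orders sum to 2 (valence 2) → 0 H
  atom 14: C, bond orders sum to 1 (valence 4) → 3 H
Totals → C:8, H:13, Br:1, Cl:1, N:1, O:3.
In Hill order: C8H13BrClNO3.

C8H13BrClNO3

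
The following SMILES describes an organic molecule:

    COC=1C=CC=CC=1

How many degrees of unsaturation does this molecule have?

4

Molecular formula: C7H8O.
DoU = (2C + 2 + N − H − X) / 2, where X is the halogen count and O/S are ignored.
    = (2·7 + 2 + 0 − 8 − 0) / 2 = 8 / 2 = 4.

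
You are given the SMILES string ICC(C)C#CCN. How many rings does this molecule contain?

0

In SMILES, each pair of matching ring-closure digits denotes one ring-closing bond; the number of such bonds equals the number of independent rings.
Ring-closure bonds here: 0.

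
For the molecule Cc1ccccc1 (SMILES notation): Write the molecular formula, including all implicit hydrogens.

C7H8

Walk through each heavy atom and fill implicit hydrogens from standard valence (C 4, N 3, O 2, S 2, halogen 1); for lowercase aromatic atoms, an aromatic c carries 1 H when it has two neighbours and 0 H with three, and aromatic n carries 0 H:
  atom 1: C, bond orders sum to 1 (valence 4) → 3 H
  atom 2: aromatic c, 3 neighbours → 0 H
  atom 3: aromatic c, 2 neighbours → 1 H
  atom 4: aromatic c, 2 neighbours → 1 H
  atom 5: aromatic c, 2 neighbours → 1 H
  atom 6: aromatic c, 2 neighbours → 1 H
  atom 7: aromatic c, 2 neighbours → 1 H
Totals → C:7, H:8.
In Hill order: C7H8.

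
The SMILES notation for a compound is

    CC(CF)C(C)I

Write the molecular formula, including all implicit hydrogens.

C5H10FI

Walk through each heavy atom and fill implicit hydrogens from standard valence (C 4, N 3, O 2, S 2, halogen 1):
  atom 1: C, bond orders sum to 1 (valence 4) → 3 H
  atom 2: C, bond orders sum to 3 (valence 4) → 1 H
  atom 3: C, bond orders sum to 2 (valence 4) → 2 H
  atom 4: F (halogen, monovalent) → 0 H
  atom 5: C, bond orders sum to 3 (valence 4) → 1 H
  atom 6: C, bond orders sum to 1 (valence 4) → 3 H
  atom 7: I (halogen, monovalent) → 0 H
Totals → C:5, H:10, F:1, I:1.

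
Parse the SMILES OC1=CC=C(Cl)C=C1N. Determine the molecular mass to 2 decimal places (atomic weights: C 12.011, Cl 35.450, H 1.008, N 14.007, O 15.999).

First, the molecular formula is C6H6ClNO (counting implicit H from valence).
  C: 6 × 12.011 = 72.066
  Cl: 1 × 35.450 = 35.450
  H: 6 × 1.008 = 6.048
  N: 1 × 14.007 = 14.007
  O: 1 × 15.999 = 15.999
Sum: 6×12.011 + 1×35.450 + 6×1.008 + 1×14.007 + 1×15.999 = 143.570 → 143.57 g/mol.

143.57 g/mol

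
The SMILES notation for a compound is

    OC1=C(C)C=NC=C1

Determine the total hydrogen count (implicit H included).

Walk through each heavy atom and fill implicit hydrogens from standard valence (C 4, N 3, O 2, S 2, halogen 1):
  atom 1: O, bond orders sum to 1 (valence 2) → 1 H
  atom 2: C, bond orders sum to 4 (valence 4) → 0 H
  atom 3: C, bond orders sum to 4 (valence 4) → 0 H
  atom 4: C, bond orders sum to 1 (valence 4) → 3 H
  atom 5: C, bond orders sum to 3 (valence 4) → 1 H
  atom 6: N, bond orders sum to 3 (valence 3) → 0 H
  atom 7: C, bond orders sum to 3 (valence 4) → 1 H
  atom 8: C, bond orders sum to 3 (valence 4) → 1 H
Total hydrogens: 7.

7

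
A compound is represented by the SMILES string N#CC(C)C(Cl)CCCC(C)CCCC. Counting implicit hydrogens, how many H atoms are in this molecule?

24

Walk through each heavy atom and fill implicit hydrogens from standard valence (C 4, N 3, O 2, S 2, halogen 1):
  atom 1: N, bond orders sum to 3 (valence 3) → 0 H
  atom 2: C, bond orders sum to 4 (valence 4) → 0 H
  atom 3: C, bond orders sum to 3 (valence 4) → 1 H
  atom 4: C, bond orders sum to 1 (valence 4) → 3 H
  atom 5: C, bond orders sum to 3 (valence 4) → 1 H
  atom 6: Cl (halogen, monovalent) → 0 H
  atom 7: C, bond orders sum to 2 (valence 4) → 2 H
  atom 8: C, bond orders sum to 2 (valence 4) → 2 H
  atom 9: C, bond orders sum to 2 (valence 4) → 2 H
  atom 10: C, bond orders sum to 3 (valence 4) → 1 H
  atom 11: C, bond orders sum to 1 (valence 4) → 3 H
  atom 12: C, bond orders sum to 2 (valence 4) → 2 H
  atom 13: C, bond orders sum to 2 (valence 4) → 2 H
  atom 14: C, bond orders sum to 2 (valence 4) → 2 H
  atom 15: C, bond orders sum to 1 (valence 4) → 3 H
Total hydrogens: 24.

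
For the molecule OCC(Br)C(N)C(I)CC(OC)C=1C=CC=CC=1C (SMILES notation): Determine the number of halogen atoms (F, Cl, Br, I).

2

Halogen atoms appear at heavy-atom positions 4, 8 (1×Br, 1×I).
Other groups present: 1 ether, 1 hydroxyl, 1 primary amine.
Halogen count: 2.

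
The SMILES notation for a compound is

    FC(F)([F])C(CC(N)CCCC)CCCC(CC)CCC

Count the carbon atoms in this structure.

Count every carbon token in the SMILES (each C, including those in ring-closure positions and inside branches).
Carbon count: 17.

17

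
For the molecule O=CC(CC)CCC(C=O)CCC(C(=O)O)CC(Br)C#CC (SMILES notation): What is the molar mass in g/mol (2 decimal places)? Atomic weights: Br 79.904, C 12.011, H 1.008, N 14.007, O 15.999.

First, the molecular formula is C17H25BrO4 (counting implicit H from valence).
  Br: 1 × 79.904 = 79.904
  C: 17 × 12.011 = 204.187
  H: 25 × 1.008 = 25.200
  O: 4 × 15.999 = 63.996
Sum: 1×79.904 + 17×12.011 + 25×1.008 + 4×15.999 = 373.287 → 373.29 g/mol.

373.29 g/mol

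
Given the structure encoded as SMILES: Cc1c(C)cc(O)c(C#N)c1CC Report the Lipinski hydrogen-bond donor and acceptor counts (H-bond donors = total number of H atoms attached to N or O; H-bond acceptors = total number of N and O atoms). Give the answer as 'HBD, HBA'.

1, 2

Donors: find every N or O and count the H atoms it carries.
  atom 7 (O): bond orders sum to 1 → 1 H
  atom 10 (N): bond orders sum to 3 → 0 H
Lipinski HBD = 1.
Acceptors: N atoms = 1, O atoms = 1 → HBA = 2.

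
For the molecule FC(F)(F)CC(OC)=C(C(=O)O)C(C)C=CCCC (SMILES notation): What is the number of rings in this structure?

0

In SMILES, each pair of matching ring-closure digits denotes one ring-closing bond; the number of such bonds equals the number of independent rings.
Ring-closure bonds here: 0.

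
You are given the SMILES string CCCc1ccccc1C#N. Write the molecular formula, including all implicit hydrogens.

Walk through each heavy atom and fill implicit hydrogens from standard valence (C 4, N 3, O 2, S 2, halogen 1); for lowercase aromatic atoms, an aromatic c carries 1 H when it has two neighbours and 0 H with three, and aromatic n carries 0 H:
  atom 1: C, bond orders sum to 1 (valence 4) → 3 H
  atom 2: C, bond orders sum to 2 (valence 4) → 2 H
  atom 3: C, bond orders sum to 2 (valence 4) → 2 H
  atom 4: aromatic c, 3 neighbours → 0 H
  atom 5: aromatic c, 2 neighbours → 1 H
  atom 6: aromatic c, 2 neighbours → 1 H
  atom 7: aromatic c, 2 neighbours → 1 H
  atom 8: aromatic c, 2 neighbours → 1 H
  atom 9: aromatic c, 3 neighbours → 0 H
  atom 10: C, bond orders sum to 4 (valence 4) → 0 H
  atom 11: N, bond orders sum to 3 (valence 3) → 0 H
Totals → C:10, H:11, N:1.

C10H11N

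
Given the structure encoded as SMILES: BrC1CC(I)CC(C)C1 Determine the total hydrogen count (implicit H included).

Walk through each heavy atom and fill implicit hydrogens from standard valence (C 4, N 3, O 2, S 2, halogen 1):
  atom 1: Br (halogen, monovalent) → 0 H
  atom 2: C, bond orders sum to 3 (valence 4) → 1 H
  atom 3: C, bond orders sum to 2 (valence 4) → 2 H
  atom 4: C, bond orders sum to 3 (valence 4) → 1 H
  atom 5: I (halogen, monovalent) → 0 H
  atom 6: C, bond orders sum to 2 (valence 4) → 2 H
  atom 7: C, bond orders sum to 3 (valence 4) → 1 H
  atom 8: C, bond orders sum to 1 (valence 4) → 3 H
  atom 9: C, bond orders sum to 2 (valence 4) → 2 H
Total hydrogens: 12.

12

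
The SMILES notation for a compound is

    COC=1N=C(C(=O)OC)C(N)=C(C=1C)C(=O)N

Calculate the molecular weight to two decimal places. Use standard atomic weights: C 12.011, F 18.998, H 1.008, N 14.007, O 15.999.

First, the molecular formula is C10H13N3O4 (counting implicit H from valence).
  C: 10 × 12.011 = 120.110
  H: 13 × 1.008 = 13.104
  N: 3 × 14.007 = 42.021
  O: 4 × 15.999 = 63.996
Sum: 10×12.011 + 13×1.008 + 3×14.007 + 4×15.999 = 239.231 → 239.23 g/mol.

239.23 g/mol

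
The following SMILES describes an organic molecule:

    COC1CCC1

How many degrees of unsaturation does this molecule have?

1

Degree of unsaturation = (number of rings) + (number of π bonds).
Ring closures in the SMILES: 1.
π bonds: none → 0 DoU from unsaturation.
Total DoU = 1 + 0 = 1.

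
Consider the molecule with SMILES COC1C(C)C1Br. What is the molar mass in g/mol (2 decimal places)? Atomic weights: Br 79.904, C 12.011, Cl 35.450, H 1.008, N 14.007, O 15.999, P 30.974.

First, the molecular formula is C5H9BrO (counting implicit H from valence).
  Br: 1 × 79.904 = 79.904
  C: 5 × 12.011 = 60.055
  H: 9 × 1.008 = 9.072
  O: 1 × 15.999 = 15.999
Sum: 1×79.904 + 5×12.011 + 9×1.008 + 1×15.999 = 165.030 → 165.03 g/mol.

165.03 g/mol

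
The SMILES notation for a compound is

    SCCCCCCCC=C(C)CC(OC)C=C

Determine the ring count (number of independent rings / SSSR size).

0

In SMILES, each pair of matching ring-closure digits denotes one ring-closing bond; the number of such bonds equals the number of independent rings.
Ring-closure bonds here: 0.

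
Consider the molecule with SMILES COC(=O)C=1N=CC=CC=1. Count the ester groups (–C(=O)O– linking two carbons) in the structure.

1

The ester motif appears at heavy-atom position 3 in the SMILES.
Ester count: 1.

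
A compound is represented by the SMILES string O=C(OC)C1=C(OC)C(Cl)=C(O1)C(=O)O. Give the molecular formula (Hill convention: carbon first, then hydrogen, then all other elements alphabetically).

Walk through each heavy atom and fill implicit hydrogens from standard valence (C 4, N 3, O 2, S 2, halogen 1):
  atom 1: O, bond orders sum to 2 (valence 2) → 0 H
  atom 2: C, bond orders sum to 4 (valence 4) → 0 H
  atom 3: O, bond orders sum to 2 (valence 2) → 0 H
  atom 4: C, bond orders sum to 1 (valence 4) → 3 H
  atom 5: C, bond orders sum to 4 (valence 4) → 0 H
  atom 6: C, bond orders sum to 4 (valence 4) → 0 H
  atom 7: O, bond orders sum to 2 (valence 2) → 0 H
  atom 8: C, bond orders sum to 1 (valence 4) → 3 H
  atom 9: C, bond orders sum to 4 (valence 4) → 0 H
  atom 10: Cl (halogen, monovalent) → 0 H
  atom 11: C, bond orders sum to 4 (valence 4) → 0 H
  atom 12: O, bond orders sum to 2 (valence 2) → 0 H
  atom 13: C, bond orders sum to 4 (valence 4) → 0 H
  atom 14: O, bond orders sum to 2 (valence 2) → 0 H
  atom 15: O, bond orders sum to 1 (valence 2) → 1 H
Totals → C:8, H:7, Cl:1, O:6.
In Hill order: C8H7ClO6.

C8H7ClO6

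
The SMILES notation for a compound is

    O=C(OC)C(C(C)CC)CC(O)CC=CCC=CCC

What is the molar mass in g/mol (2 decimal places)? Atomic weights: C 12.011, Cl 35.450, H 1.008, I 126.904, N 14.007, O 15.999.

282.42 g/mol

First, the molecular formula is C17H30O3 (counting implicit H from valence).
  C: 17 × 12.011 = 204.187
  H: 30 × 1.008 = 30.240
  O: 3 × 15.999 = 47.997
Sum: 17×12.011 + 30×1.008 + 3×15.999 = 282.424 → 282.42 g/mol.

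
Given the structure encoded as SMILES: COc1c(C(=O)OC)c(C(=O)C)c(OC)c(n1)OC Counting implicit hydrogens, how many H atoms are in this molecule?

Walk through each heavy atom and fill implicit hydrogens from standard valence (C 4, N 3, O 2, S 2, halogen 1); for lowercase aromatic atoms, an aromatic c carries 1 H when it has two neighbours and 0 H with three, and aromatic n carries 0 H:
  atom 1: C, bond orders sum to 1 (valence 4) → 3 H
  atom 2: O, bond orders sum to 2 (valence 2) → 0 H
  atom 3: aromatic c, 3 neighbours → 0 H
  atom 4: aromatic c, 3 neighbours → 0 H
  atom 5: C, bond orders sum to 4 (valence 4) → 0 H
  atom 6: O, bond orders sum to 2 (valence 2) → 0 H
  atom 7: O, bond orders sum to 2 (valence 2) → 0 H
  atom 8: C, bond orders sum to 1 (valence 4) → 3 H
  atom 9: aromatic c, 3 neighbours → 0 H
  atom 10: C, bond orders sum to 4 (valence 4) → 0 H
  atom 11: O, bond orders sum to 2 (valence 2) → 0 H
  atom 12: C, bond orders sum to 1 (valence 4) → 3 H
  atom 13: aromatic c, 3 neighbours → 0 H
  atom 14: O, bond orders sum to 2 (valence 2) → 0 H
  atom 15: C, bond orders sum to 1 (valence 4) → 3 H
  atom 16: aromatic c, 3 neighbours → 0 H
  atom 17: aromatic n, 2 neighbours → 0 H
  atom 18: O, bond orders sum to 2 (valence 2) → 0 H
  atom 19: C, bond orders sum to 1 (valence 4) → 3 H
Total hydrogens: 15.

15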